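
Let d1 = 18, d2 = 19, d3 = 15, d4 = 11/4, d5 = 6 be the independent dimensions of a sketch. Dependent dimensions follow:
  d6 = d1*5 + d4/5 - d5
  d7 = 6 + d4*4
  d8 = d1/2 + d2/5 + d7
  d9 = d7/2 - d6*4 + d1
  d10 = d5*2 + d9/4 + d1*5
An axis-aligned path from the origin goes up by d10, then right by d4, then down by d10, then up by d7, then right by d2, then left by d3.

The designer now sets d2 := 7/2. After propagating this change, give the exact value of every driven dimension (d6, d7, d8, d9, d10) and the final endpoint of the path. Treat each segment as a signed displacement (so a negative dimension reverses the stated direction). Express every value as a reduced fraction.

Apply edit: d2 := 7/2
  d6 = d1*5 + d4/5 - d5 = 1691/20
  d7 = 6 + d4*4 = 17
  d8 = d1/2 + d2/5 + d7 = 267/10
  d9 = d7/2 - d6*4 + d1 = -3117/10
  d10 = d5*2 + d9/4 + d1*5 = 963/40
Walk from origin (0, 0):
  seg 1: up by d10 = 963/40 → (0, 963/40)
  seg 2: right by d4 = 11/4 → (11/4, 963/40)
  seg 3: down by d10 = 963/40 → (11/4, 0)
  seg 4: up by d7 = 17 → (11/4, 17)
  seg 5: right by d2 = 7/2 → (25/4, 17)
  seg 6: left by d3 = 15 → (-35/4, 17)

d6 = 1691/20
d7 = 17
d8 = 267/10
d9 = -3117/10
d10 = 963/40
endpoint = (-35/4, 17)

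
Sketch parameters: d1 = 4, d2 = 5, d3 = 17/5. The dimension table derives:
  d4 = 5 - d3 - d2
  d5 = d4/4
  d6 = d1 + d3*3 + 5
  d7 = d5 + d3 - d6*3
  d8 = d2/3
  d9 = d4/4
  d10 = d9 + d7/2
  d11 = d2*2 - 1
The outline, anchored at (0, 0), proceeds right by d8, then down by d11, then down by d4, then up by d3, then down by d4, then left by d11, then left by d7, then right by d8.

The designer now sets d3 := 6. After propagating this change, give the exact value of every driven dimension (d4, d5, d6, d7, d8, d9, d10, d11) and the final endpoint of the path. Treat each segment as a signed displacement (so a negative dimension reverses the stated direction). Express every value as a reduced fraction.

d4 = -6
d5 = -3/2
d6 = 27
d7 = -153/2
d8 = 5/3
d9 = -3/2
d10 = -159/4
d11 = 9
endpoint = (425/6, 9)

Apply edit: d3 := 6
  d4 = 5 - d3 - d2 = -6
  d5 = d4/4 = -3/2
  d6 = d1 + d3*3 + 5 = 27
  d7 = d5 + d3 - d6*3 = -153/2
  d8 = d2/3 = 5/3
  d9 = d4/4 = -3/2
  d10 = d9 + d7/2 = -159/4
  d11 = d2*2 - 1 = 9
Walk from origin (0, 0):
  seg 1: right by d8 = 5/3 → (5/3, 0)
  seg 2: down by d11 = 9 → (5/3, -9)
  seg 3: down by d4 = -6 → (5/3, -3)
  seg 4: up by d3 = 6 → (5/3, 3)
  seg 5: down by d4 = -6 → (5/3, 9)
  seg 6: left by d11 = 9 → (-22/3, 9)
  seg 7: left by d7 = -153/2 → (415/6, 9)
  seg 8: right by d8 = 5/3 → (425/6, 9)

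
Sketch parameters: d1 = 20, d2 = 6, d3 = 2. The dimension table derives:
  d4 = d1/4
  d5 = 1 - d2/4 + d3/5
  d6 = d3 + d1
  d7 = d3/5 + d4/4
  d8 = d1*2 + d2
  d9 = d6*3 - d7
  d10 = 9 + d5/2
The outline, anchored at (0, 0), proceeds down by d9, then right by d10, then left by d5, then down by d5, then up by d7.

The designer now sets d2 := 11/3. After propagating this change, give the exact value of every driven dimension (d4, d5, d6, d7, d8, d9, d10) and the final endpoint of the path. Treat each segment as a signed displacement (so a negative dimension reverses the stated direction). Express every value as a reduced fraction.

d4 = 5
d5 = 29/60
d6 = 22
d7 = 33/20
d8 = 131/3
d9 = 1287/20
d10 = 1109/120
endpoint = (1051/120, -3791/60)

Apply edit: d2 := 11/3
  d4 = d1/4 = 5
  d5 = 1 - d2/4 + d3/5 = 29/60
  d6 = d3 + d1 = 22
  d7 = d3/5 + d4/4 = 33/20
  d8 = d1*2 + d2 = 131/3
  d9 = d6*3 - d7 = 1287/20
  d10 = 9 + d5/2 = 1109/120
Walk from origin (0, 0):
  seg 1: down by d9 = 1287/20 → (0, -1287/20)
  seg 2: right by d10 = 1109/120 → (1109/120, -1287/20)
  seg 3: left by d5 = 29/60 → (1051/120, -1287/20)
  seg 4: down by d5 = 29/60 → (1051/120, -389/6)
  seg 5: up by d7 = 33/20 → (1051/120, -3791/60)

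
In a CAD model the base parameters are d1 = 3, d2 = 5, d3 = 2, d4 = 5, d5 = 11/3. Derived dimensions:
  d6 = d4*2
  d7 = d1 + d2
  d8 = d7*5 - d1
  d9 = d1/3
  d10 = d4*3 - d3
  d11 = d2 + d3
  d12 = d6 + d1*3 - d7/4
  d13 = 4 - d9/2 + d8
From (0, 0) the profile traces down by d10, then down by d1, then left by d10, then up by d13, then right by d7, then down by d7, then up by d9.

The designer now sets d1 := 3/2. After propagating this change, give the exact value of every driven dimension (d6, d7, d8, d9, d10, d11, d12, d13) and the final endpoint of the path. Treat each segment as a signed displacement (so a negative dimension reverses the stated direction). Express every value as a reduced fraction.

d6 = 10
d7 = 13/2
d8 = 31
d9 = 1/2
d10 = 13
d11 = 7
d12 = 103/8
d13 = 139/4
endpoint = (-13/2, 57/4)

Apply edit: d1 := 3/2
  d6 = d4*2 = 10
  d7 = d1 + d2 = 13/2
  d8 = d7*5 - d1 = 31
  d9 = d1/3 = 1/2
  d10 = d4*3 - d3 = 13
  d11 = d2 + d3 = 7
  d12 = d6 + d1*3 - d7/4 = 103/8
  d13 = 4 - d9/2 + d8 = 139/4
Walk from origin (0, 0):
  seg 1: down by d10 = 13 → (0, -13)
  seg 2: down by d1 = 3/2 → (0, -29/2)
  seg 3: left by d10 = 13 → (-13, -29/2)
  seg 4: up by d13 = 139/4 → (-13, 81/4)
  seg 5: right by d7 = 13/2 → (-13/2, 81/4)
  seg 6: down by d7 = 13/2 → (-13/2, 55/4)
  seg 7: up by d9 = 1/2 → (-13/2, 57/4)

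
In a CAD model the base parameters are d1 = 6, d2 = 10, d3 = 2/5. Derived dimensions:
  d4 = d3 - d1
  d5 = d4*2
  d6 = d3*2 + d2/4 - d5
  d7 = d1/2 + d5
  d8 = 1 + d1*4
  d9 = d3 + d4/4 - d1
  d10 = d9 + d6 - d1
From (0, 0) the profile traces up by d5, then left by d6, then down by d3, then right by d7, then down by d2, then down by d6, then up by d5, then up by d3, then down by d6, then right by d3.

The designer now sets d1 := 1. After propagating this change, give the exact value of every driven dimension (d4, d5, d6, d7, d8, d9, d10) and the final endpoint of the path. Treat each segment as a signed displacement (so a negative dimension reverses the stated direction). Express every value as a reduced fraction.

Apply edit: d1 := 1
  d4 = d3 - d1 = -3/5
  d5 = d4*2 = -6/5
  d6 = d3*2 + d2/4 - d5 = 9/2
  d7 = d1/2 + d5 = -7/10
  d8 = 1 + d1*4 = 5
  d9 = d3 + d4/4 - d1 = -3/4
  d10 = d9 + d6 - d1 = 11/4
Walk from origin (0, 0):
  seg 1: up by d5 = -6/5 → (0, -6/5)
  seg 2: left by d6 = 9/2 → (-9/2, -6/5)
  seg 3: down by d3 = 2/5 → (-9/2, -8/5)
  seg 4: right by d7 = -7/10 → (-26/5, -8/5)
  seg 5: down by d2 = 10 → (-26/5, -58/5)
  seg 6: down by d6 = 9/2 → (-26/5, -161/10)
  seg 7: up by d5 = -6/5 → (-26/5, -173/10)
  seg 8: up by d3 = 2/5 → (-26/5, -169/10)
  seg 9: down by d6 = 9/2 → (-26/5, -107/5)
  seg 10: right by d3 = 2/5 → (-24/5, -107/5)

d4 = -3/5
d5 = -6/5
d6 = 9/2
d7 = -7/10
d8 = 5
d9 = -3/4
d10 = 11/4
endpoint = (-24/5, -107/5)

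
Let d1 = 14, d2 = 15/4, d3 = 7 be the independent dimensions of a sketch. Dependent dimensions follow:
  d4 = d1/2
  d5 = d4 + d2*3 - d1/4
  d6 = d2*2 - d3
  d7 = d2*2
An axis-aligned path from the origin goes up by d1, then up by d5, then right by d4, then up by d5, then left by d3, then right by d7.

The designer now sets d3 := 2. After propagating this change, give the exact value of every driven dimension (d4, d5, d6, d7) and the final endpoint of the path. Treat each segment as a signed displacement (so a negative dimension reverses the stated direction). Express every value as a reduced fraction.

d4 = 7
d5 = 59/4
d6 = 11/2
d7 = 15/2
endpoint = (25/2, 87/2)

Apply edit: d3 := 2
  d4 = d1/2 = 7
  d5 = d4 + d2*3 - d1/4 = 59/4
  d6 = d2*2 - d3 = 11/2
  d7 = d2*2 = 15/2
Walk from origin (0, 0):
  seg 1: up by d1 = 14 → (0, 14)
  seg 2: up by d5 = 59/4 → (0, 115/4)
  seg 3: right by d4 = 7 → (7, 115/4)
  seg 4: up by d5 = 59/4 → (7, 87/2)
  seg 5: left by d3 = 2 → (5, 87/2)
  seg 6: right by d7 = 15/2 → (25/2, 87/2)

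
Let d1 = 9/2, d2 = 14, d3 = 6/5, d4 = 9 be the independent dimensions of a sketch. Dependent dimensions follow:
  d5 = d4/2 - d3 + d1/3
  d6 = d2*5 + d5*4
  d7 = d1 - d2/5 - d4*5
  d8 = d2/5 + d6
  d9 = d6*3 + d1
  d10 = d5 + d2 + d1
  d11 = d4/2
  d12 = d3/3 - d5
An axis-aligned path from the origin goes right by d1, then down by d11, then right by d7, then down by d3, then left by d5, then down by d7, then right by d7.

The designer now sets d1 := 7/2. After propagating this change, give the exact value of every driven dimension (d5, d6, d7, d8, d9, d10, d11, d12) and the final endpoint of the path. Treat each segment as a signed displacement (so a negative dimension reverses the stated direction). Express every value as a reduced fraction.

d5 = 67/15
d6 = 1318/15
d7 = -443/10
d8 = 272/3
d9 = 2671/10
d10 = 659/30
d11 = 9/2
d12 = -61/15
endpoint = (-2687/30, 193/5)

Apply edit: d1 := 7/2
  d5 = d4/2 - d3 + d1/3 = 67/15
  d6 = d2*5 + d5*4 = 1318/15
  d7 = d1 - d2/5 - d4*5 = -443/10
  d8 = d2/5 + d6 = 272/3
  d9 = d6*3 + d1 = 2671/10
  d10 = d5 + d2 + d1 = 659/30
  d11 = d4/2 = 9/2
  d12 = d3/3 - d5 = -61/15
Walk from origin (0, 0):
  seg 1: right by d1 = 7/2 → (7/2, 0)
  seg 2: down by d11 = 9/2 → (7/2, -9/2)
  seg 3: right by d7 = -443/10 → (-204/5, -9/2)
  seg 4: down by d3 = 6/5 → (-204/5, -57/10)
  seg 5: left by d5 = 67/15 → (-679/15, -57/10)
  seg 6: down by d7 = -443/10 → (-679/15, 193/5)
  seg 7: right by d7 = -443/10 → (-2687/30, 193/5)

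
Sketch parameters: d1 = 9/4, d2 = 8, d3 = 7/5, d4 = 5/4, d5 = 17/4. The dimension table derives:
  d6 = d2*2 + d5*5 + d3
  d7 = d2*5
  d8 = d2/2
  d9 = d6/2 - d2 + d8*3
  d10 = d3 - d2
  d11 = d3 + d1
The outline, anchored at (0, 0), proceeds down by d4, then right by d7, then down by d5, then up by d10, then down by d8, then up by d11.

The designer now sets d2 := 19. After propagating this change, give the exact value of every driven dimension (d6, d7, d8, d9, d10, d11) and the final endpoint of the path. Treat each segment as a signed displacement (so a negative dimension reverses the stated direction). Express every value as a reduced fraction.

Apply edit: d2 := 19
  d6 = d2*2 + d5*5 + d3 = 1213/20
  d7 = d2*5 = 95
  d8 = d2/2 = 19/2
  d9 = d6/2 - d2 + d8*3 = 1593/40
  d10 = d3 - d2 = -88/5
  d11 = d3 + d1 = 73/20
Walk from origin (0, 0):
  seg 1: down by d4 = 5/4 → (0, -5/4)
  seg 2: right by d7 = 95 → (95, -5/4)
  seg 3: down by d5 = 17/4 → (95, -11/2)
  seg 4: up by d10 = -88/5 → (95, -231/10)
  seg 5: down by d8 = 19/2 → (95, -163/5)
  seg 6: up by d11 = 73/20 → (95, -579/20)

d6 = 1213/20
d7 = 95
d8 = 19/2
d9 = 1593/40
d10 = -88/5
d11 = 73/20
endpoint = (95, -579/20)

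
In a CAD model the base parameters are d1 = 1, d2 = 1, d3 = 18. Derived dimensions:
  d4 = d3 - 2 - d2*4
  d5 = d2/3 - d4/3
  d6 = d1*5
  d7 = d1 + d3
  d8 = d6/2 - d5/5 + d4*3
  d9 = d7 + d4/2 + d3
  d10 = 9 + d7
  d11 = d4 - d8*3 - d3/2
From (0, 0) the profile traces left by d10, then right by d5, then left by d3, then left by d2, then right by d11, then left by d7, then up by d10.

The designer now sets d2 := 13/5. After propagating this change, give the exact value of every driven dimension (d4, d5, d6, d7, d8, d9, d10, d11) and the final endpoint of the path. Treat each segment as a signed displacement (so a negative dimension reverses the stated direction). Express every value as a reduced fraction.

d4 = 28/5
d5 = -1
d6 = 5
d7 = 19
d8 = 39/2
d9 = 199/5
d10 = 28
d11 = -619/10
endpoint = (-261/2, 28)

Apply edit: d2 := 13/5
  d4 = d3 - 2 - d2*4 = 28/5
  d5 = d2/3 - d4/3 = -1
  d6 = d1*5 = 5
  d7 = d1 + d3 = 19
  d8 = d6/2 - d5/5 + d4*3 = 39/2
  d9 = d7 + d4/2 + d3 = 199/5
  d10 = 9 + d7 = 28
  d11 = d4 - d8*3 - d3/2 = -619/10
Walk from origin (0, 0):
  seg 1: left by d10 = 28 → (-28, 0)
  seg 2: right by d5 = -1 → (-29, 0)
  seg 3: left by d3 = 18 → (-47, 0)
  seg 4: left by d2 = 13/5 → (-248/5, 0)
  seg 5: right by d11 = -619/10 → (-223/2, 0)
  seg 6: left by d7 = 19 → (-261/2, 0)
  seg 7: up by d10 = 28 → (-261/2, 28)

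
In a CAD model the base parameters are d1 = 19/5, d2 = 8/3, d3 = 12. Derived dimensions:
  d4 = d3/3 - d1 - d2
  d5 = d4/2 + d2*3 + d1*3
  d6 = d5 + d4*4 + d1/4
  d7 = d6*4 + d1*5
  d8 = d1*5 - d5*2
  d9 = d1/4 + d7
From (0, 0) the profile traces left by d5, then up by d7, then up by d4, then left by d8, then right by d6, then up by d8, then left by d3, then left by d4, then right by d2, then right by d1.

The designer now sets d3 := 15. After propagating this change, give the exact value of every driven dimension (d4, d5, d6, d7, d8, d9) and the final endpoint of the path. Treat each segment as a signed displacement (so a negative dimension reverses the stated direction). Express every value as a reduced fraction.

d4 = -22/15
d5 = 56/3
d6 = 55/4
d7 = 74
d8 = -55/3
d9 = 1499/20
endpoint = (127/20, 271/5)

Apply edit: d3 := 15
  d4 = d3/3 - d1 - d2 = -22/15
  d5 = d4/2 + d2*3 + d1*3 = 56/3
  d6 = d5 + d4*4 + d1/4 = 55/4
  d7 = d6*4 + d1*5 = 74
  d8 = d1*5 - d5*2 = -55/3
  d9 = d1/4 + d7 = 1499/20
Walk from origin (0, 0):
  seg 1: left by d5 = 56/3 → (-56/3, 0)
  seg 2: up by d7 = 74 → (-56/3, 74)
  seg 3: up by d4 = -22/15 → (-56/3, 1088/15)
  seg 4: left by d8 = -55/3 → (-1/3, 1088/15)
  seg 5: right by d6 = 55/4 → (161/12, 1088/15)
  seg 6: up by d8 = -55/3 → (161/12, 271/5)
  seg 7: left by d3 = 15 → (-19/12, 271/5)
  seg 8: left by d4 = -22/15 → (-7/60, 271/5)
  seg 9: right by d2 = 8/3 → (51/20, 271/5)
  seg 10: right by d1 = 19/5 → (127/20, 271/5)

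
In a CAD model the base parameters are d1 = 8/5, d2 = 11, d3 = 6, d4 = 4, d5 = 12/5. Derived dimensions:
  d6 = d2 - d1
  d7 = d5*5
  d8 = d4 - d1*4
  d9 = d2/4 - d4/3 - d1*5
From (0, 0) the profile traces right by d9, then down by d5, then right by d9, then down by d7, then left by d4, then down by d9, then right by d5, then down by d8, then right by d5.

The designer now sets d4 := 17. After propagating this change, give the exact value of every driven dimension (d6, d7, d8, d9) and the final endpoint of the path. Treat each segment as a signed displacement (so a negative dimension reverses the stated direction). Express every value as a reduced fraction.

d6 = 47/5
d7 = 12
d8 = 53/5
d9 = -131/12
endpoint = (-1021/30, -169/12)

Apply edit: d4 := 17
  d6 = d2 - d1 = 47/5
  d7 = d5*5 = 12
  d8 = d4 - d1*4 = 53/5
  d9 = d2/4 - d4/3 - d1*5 = -131/12
Walk from origin (0, 0):
  seg 1: right by d9 = -131/12 → (-131/12, 0)
  seg 2: down by d5 = 12/5 → (-131/12, -12/5)
  seg 3: right by d9 = -131/12 → (-131/6, -12/5)
  seg 4: down by d7 = 12 → (-131/6, -72/5)
  seg 5: left by d4 = 17 → (-233/6, -72/5)
  seg 6: down by d9 = -131/12 → (-233/6, -209/60)
  seg 7: right by d5 = 12/5 → (-1093/30, -209/60)
  seg 8: down by d8 = 53/5 → (-1093/30, -169/12)
  seg 9: right by d5 = 12/5 → (-1021/30, -169/12)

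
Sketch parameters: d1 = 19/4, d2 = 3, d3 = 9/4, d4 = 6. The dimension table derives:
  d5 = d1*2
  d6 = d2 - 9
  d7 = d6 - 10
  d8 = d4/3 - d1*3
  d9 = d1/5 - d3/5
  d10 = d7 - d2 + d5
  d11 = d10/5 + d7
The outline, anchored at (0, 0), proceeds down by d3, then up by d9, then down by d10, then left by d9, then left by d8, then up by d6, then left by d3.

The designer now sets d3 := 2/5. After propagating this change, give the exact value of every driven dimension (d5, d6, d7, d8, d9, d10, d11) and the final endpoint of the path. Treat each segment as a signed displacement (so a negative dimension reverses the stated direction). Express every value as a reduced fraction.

d5 = 19/2
d6 = -6
d7 = -16
d8 = -49/4
d9 = 87/100
d10 = -19/2
d11 = -179/10
endpoint = (549/50, 397/100)

Apply edit: d3 := 2/5
  d5 = d1*2 = 19/2
  d6 = d2 - 9 = -6
  d7 = d6 - 10 = -16
  d8 = d4/3 - d1*3 = -49/4
  d9 = d1/5 - d3/5 = 87/100
  d10 = d7 - d2 + d5 = -19/2
  d11 = d10/5 + d7 = -179/10
Walk from origin (0, 0):
  seg 1: down by d3 = 2/5 → (0, -2/5)
  seg 2: up by d9 = 87/100 → (0, 47/100)
  seg 3: down by d10 = -19/2 → (0, 997/100)
  seg 4: left by d9 = 87/100 → (-87/100, 997/100)
  seg 5: left by d8 = -49/4 → (569/50, 997/100)
  seg 6: up by d6 = -6 → (569/50, 397/100)
  seg 7: left by d3 = 2/5 → (549/50, 397/100)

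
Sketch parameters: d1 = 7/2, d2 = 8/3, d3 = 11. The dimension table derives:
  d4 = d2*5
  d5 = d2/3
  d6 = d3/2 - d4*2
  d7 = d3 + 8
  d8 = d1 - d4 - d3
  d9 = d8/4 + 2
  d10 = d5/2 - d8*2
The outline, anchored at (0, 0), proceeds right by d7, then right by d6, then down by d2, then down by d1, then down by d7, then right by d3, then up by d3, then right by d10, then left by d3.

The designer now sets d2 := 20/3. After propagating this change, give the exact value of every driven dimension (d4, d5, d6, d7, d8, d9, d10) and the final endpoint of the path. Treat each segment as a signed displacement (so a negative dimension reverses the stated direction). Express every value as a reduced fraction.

Apply edit: d2 := 20/3
  d4 = d2*5 = 100/3
  d5 = d2/3 = 20/9
  d6 = d3/2 - d4*2 = -367/6
  d7 = d3 + 8 = 19
  d8 = d1 - d4 - d3 = -245/6
  d9 = d8/4 + 2 = -197/24
  d10 = d5/2 - d8*2 = 745/9
Walk from origin (0, 0):
  seg 1: right by d7 = 19 → (19, 0)
  seg 2: right by d6 = -367/6 → (-253/6, 0)
  seg 3: down by d2 = 20/3 → (-253/6, -20/3)
  seg 4: down by d1 = 7/2 → (-253/6, -61/6)
  seg 5: down by d7 = 19 → (-253/6, -175/6)
  seg 6: right by d3 = 11 → (-187/6, -175/6)
  seg 7: up by d3 = 11 → (-187/6, -109/6)
  seg 8: right by d10 = 745/9 → (929/18, -109/6)
  seg 9: left by d3 = 11 → (731/18, -109/6)

d4 = 100/3
d5 = 20/9
d6 = -367/6
d7 = 19
d8 = -245/6
d9 = -197/24
d10 = 745/9
endpoint = (731/18, -109/6)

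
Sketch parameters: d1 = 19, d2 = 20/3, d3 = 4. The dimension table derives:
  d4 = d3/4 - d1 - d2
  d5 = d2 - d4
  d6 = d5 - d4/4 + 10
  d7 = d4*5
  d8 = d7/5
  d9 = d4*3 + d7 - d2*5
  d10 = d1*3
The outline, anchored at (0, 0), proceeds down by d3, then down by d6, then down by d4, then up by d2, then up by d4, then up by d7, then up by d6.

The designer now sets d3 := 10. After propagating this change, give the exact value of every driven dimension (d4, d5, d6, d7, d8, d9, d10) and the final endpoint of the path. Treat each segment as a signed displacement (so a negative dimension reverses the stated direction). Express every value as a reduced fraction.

Apply edit: d3 := 10
  d4 = d3/4 - d1 - d2 = -139/6
  d5 = d2 - d4 = 179/6
  d6 = d5 - d4/4 + 10 = 365/8
  d7 = d4*5 = -695/6
  d8 = d7/5 = -139/6
  d9 = d4*3 + d7 - d2*5 = -656/3
  d10 = d1*3 = 57
Walk from origin (0, 0):
  seg 1: down by d3 = 10 → (0, -10)
  seg 2: down by d6 = 365/8 → (0, -445/8)
  seg 3: down by d4 = -139/6 → (0, -779/24)
  seg 4: up by d2 = 20/3 → (0, -619/24)
  seg 5: up by d4 = -139/6 → (0, -1175/24)
  seg 6: up by d7 = -695/6 → (0, -3955/24)
  seg 7: up by d6 = 365/8 → (0, -715/6)

d4 = -139/6
d5 = 179/6
d6 = 365/8
d7 = -695/6
d8 = -139/6
d9 = -656/3
d10 = 57
endpoint = (0, -715/6)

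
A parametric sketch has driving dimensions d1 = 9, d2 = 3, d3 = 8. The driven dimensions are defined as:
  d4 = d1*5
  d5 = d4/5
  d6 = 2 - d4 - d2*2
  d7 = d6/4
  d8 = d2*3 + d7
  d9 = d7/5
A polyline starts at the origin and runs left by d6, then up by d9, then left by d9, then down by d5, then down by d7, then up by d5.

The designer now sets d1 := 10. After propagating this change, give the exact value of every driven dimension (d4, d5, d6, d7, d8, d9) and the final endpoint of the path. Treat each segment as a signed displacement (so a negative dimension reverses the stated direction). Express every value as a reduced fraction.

Apply edit: d1 := 10
  d4 = d1*5 = 50
  d5 = d4/5 = 10
  d6 = 2 - d4 - d2*2 = -54
  d7 = d6/4 = -27/2
  d8 = d2*3 + d7 = -9/2
  d9 = d7/5 = -27/10
Walk from origin (0, 0):
  seg 1: left by d6 = -54 → (54, 0)
  seg 2: up by d9 = -27/10 → (54, -27/10)
  seg 3: left by d9 = -27/10 → (567/10, -27/10)
  seg 4: down by d5 = 10 → (567/10, -127/10)
  seg 5: down by d7 = -27/2 → (567/10, 4/5)
  seg 6: up by d5 = 10 → (567/10, 54/5)

d4 = 50
d5 = 10
d6 = -54
d7 = -27/2
d8 = -9/2
d9 = -27/10
endpoint = (567/10, 54/5)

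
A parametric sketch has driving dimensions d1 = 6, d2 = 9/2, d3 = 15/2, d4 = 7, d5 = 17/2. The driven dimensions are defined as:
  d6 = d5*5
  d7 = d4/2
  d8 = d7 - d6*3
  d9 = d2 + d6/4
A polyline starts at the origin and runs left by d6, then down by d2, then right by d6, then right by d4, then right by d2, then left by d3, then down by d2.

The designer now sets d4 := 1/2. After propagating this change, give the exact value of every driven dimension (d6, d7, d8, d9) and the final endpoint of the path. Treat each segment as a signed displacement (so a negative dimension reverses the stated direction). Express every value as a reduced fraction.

Apply edit: d4 := 1/2
  d6 = d5*5 = 85/2
  d7 = d4/2 = 1/4
  d8 = d7 - d6*3 = -509/4
  d9 = d2 + d6/4 = 121/8
Walk from origin (0, 0):
  seg 1: left by d6 = 85/2 → (-85/2, 0)
  seg 2: down by d2 = 9/2 → (-85/2, -9/2)
  seg 3: right by d6 = 85/2 → (0, -9/2)
  seg 4: right by d4 = 1/2 → (1/2, -9/2)
  seg 5: right by d2 = 9/2 → (5, -9/2)
  seg 6: left by d3 = 15/2 → (-5/2, -9/2)
  seg 7: down by d2 = 9/2 → (-5/2, -9)

d6 = 85/2
d7 = 1/4
d8 = -509/4
d9 = 121/8
endpoint = (-5/2, -9)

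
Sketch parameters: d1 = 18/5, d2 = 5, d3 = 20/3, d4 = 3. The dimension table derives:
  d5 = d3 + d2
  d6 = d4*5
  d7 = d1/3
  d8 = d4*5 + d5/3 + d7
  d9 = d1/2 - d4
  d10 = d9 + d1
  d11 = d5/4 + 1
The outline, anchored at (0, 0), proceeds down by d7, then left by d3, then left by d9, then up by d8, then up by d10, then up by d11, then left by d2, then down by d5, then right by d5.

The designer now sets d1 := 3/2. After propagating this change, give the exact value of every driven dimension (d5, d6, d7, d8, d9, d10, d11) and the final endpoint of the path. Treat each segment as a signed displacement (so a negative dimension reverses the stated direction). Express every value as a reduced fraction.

Apply edit: d1 := 3/2
  d5 = d3 + d2 = 35/3
  d6 = d4*5 = 15
  d7 = d1/3 = 1/2
  d8 = d4*5 + d5/3 + d7 = 349/18
  d9 = d1/2 - d4 = -9/4
  d10 = d9 + d1 = -3/4
  d11 = d5/4 + 1 = 47/12
Walk from origin (0, 0):
  seg 1: down by d7 = 1/2 → (0, -1/2)
  seg 2: left by d3 = 20/3 → (-20/3, -1/2)
  seg 3: left by d9 = -9/4 → (-53/12, -1/2)
  seg 4: up by d8 = 349/18 → (-53/12, 170/9)
  seg 5: up by d10 = -3/4 → (-53/12, 653/36)
  seg 6: up by d11 = 47/12 → (-53/12, 397/18)
  seg 7: left by d2 = 5 → (-113/12, 397/18)
  seg 8: down by d5 = 35/3 → (-113/12, 187/18)
  seg 9: right by d5 = 35/3 → (9/4, 187/18)

d5 = 35/3
d6 = 15
d7 = 1/2
d8 = 349/18
d9 = -9/4
d10 = -3/4
d11 = 47/12
endpoint = (9/4, 187/18)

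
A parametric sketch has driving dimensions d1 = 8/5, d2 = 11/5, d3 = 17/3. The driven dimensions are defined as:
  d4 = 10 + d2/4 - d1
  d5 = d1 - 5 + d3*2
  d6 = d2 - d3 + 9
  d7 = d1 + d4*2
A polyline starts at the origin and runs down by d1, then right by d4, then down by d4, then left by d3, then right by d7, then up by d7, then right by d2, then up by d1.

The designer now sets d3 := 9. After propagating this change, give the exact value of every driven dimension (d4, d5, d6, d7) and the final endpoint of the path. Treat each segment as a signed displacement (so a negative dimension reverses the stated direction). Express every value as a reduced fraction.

Apply edit: d3 := 9
  d4 = 10 + d2/4 - d1 = 179/20
  d5 = d1 - 5 + d3*2 = 73/5
  d6 = d2 - d3 + 9 = 11/5
  d7 = d1 + d4*2 = 39/2
Walk from origin (0, 0):
  seg 1: down by d1 = 8/5 → (0, -8/5)
  seg 2: right by d4 = 179/20 → (179/20, -8/5)
  seg 3: down by d4 = 179/20 → (179/20, -211/20)
  seg 4: left by d3 = 9 → (-1/20, -211/20)
  seg 5: right by d7 = 39/2 → (389/20, -211/20)
  seg 6: up by d7 = 39/2 → (389/20, 179/20)
  seg 7: right by d2 = 11/5 → (433/20, 179/20)
  seg 8: up by d1 = 8/5 → (433/20, 211/20)

d4 = 179/20
d5 = 73/5
d6 = 11/5
d7 = 39/2
endpoint = (433/20, 211/20)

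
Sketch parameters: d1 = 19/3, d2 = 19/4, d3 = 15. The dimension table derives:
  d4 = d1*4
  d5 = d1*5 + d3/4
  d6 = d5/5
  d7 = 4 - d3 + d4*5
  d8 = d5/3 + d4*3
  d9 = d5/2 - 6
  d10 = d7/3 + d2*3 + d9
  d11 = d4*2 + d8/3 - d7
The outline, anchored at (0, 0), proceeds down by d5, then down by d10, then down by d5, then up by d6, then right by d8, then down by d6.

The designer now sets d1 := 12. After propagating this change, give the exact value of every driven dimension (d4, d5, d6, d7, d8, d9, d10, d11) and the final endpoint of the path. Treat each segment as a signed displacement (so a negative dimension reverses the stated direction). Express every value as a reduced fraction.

Apply edit: d1 := 12
  d4 = d1*4 = 48
  d5 = d1*5 + d3/4 = 255/4
  d6 = d5/5 = 51/4
  d7 = 4 - d3 + d4*5 = 229
  d8 = d5/3 + d4*3 = 661/4
  d9 = d5/2 - 6 = 207/8
  d10 = d7/3 + d2*3 + d9 = 2795/24
  d11 = d4*2 + d8/3 - d7 = -935/12
Walk from origin (0, 0):
  seg 1: down by d5 = 255/4 → (0, -255/4)
  seg 2: down by d10 = 2795/24 → (0, -4325/24)
  seg 3: down by d5 = 255/4 → (0, -5855/24)
  seg 4: up by d6 = 51/4 → (0, -5549/24)
  seg 5: right by d8 = 661/4 → (661/4, -5549/24)
  seg 6: down by d6 = 51/4 → (661/4, -5855/24)

d4 = 48
d5 = 255/4
d6 = 51/4
d7 = 229
d8 = 661/4
d9 = 207/8
d10 = 2795/24
d11 = -935/12
endpoint = (661/4, -5855/24)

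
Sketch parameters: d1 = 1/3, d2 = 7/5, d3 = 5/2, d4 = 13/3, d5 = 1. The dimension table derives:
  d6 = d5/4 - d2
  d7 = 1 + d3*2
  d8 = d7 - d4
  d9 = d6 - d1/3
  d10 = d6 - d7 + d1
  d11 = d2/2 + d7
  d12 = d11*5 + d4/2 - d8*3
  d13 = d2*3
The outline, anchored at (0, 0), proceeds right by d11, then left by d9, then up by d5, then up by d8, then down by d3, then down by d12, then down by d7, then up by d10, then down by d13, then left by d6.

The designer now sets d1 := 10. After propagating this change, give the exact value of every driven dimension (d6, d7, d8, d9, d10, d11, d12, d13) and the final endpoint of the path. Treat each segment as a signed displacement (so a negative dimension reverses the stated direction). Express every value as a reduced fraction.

d6 = -23/20
d7 = 6
d8 = 5/3
d9 = -269/60
d10 = 57/20
d11 = 67/10
d12 = 92/3
d13 = 21/5
endpoint = (37/3, -757/20)

Apply edit: d1 := 10
  d6 = d5/4 - d2 = -23/20
  d7 = 1 + d3*2 = 6
  d8 = d7 - d4 = 5/3
  d9 = d6 - d1/3 = -269/60
  d10 = d6 - d7 + d1 = 57/20
  d11 = d2/2 + d7 = 67/10
  d12 = d11*5 + d4/2 - d8*3 = 92/3
  d13 = d2*3 = 21/5
Walk from origin (0, 0):
  seg 1: right by d11 = 67/10 → (67/10, 0)
  seg 2: left by d9 = -269/60 → (671/60, 0)
  seg 3: up by d5 = 1 → (671/60, 1)
  seg 4: up by d8 = 5/3 → (671/60, 8/3)
  seg 5: down by d3 = 5/2 → (671/60, 1/6)
  seg 6: down by d12 = 92/3 → (671/60, -61/2)
  seg 7: down by d7 = 6 → (671/60, -73/2)
  seg 8: up by d10 = 57/20 → (671/60, -673/20)
  seg 9: down by d13 = 21/5 → (671/60, -757/20)
  seg 10: left by d6 = -23/20 → (37/3, -757/20)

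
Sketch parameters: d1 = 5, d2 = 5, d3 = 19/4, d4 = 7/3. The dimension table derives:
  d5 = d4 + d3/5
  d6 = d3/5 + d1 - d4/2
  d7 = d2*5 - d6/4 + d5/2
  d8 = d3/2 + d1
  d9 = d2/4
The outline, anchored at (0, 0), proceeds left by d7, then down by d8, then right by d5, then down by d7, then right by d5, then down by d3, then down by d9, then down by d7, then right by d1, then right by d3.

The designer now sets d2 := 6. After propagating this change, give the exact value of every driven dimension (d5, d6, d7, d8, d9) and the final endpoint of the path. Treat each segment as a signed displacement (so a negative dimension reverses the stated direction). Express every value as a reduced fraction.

Apply edit: d2 := 6
  d5 = d4 + d3/5 = 197/60
  d6 = d3/5 + d1 - d4/2 = 287/60
  d7 = d2*5 - d6/4 + d5/2 = 7307/240
  d8 = d3/2 + d1 = 59/8
  d9 = d2/4 = 3/2
Walk from origin (0, 0):
  seg 1: left by d7 = 7307/240 → (-7307/240, 0)
  seg 2: down by d8 = 59/8 → (-7307/240, -59/8)
  seg 3: right by d5 = 197/60 → (-2173/80, -59/8)
  seg 4: down by d7 = 7307/240 → (-2173/80, -9077/240)
  seg 5: right by d5 = 197/60 → (-5731/240, -9077/240)
  seg 6: down by d3 = 19/4 → (-5731/240, -10217/240)
  seg 7: down by d9 = 3/2 → (-5731/240, -10577/240)
  seg 8: down by d7 = 7307/240 → (-5731/240, -4471/60)
  seg 9: right by d1 = 5 → (-4531/240, -4471/60)
  seg 10: right by d3 = 19/4 → (-3391/240, -4471/60)

d5 = 197/60
d6 = 287/60
d7 = 7307/240
d8 = 59/8
d9 = 3/2
endpoint = (-3391/240, -4471/60)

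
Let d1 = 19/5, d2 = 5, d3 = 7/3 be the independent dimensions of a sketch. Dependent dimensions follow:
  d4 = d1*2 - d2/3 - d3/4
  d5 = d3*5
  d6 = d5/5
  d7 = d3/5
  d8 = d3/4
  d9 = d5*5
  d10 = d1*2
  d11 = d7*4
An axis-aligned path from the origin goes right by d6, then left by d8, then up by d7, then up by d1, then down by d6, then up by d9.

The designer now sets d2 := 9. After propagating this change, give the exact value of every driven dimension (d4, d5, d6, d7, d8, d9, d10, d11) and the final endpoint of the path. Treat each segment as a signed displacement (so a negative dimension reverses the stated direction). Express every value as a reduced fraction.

d4 = 241/60
d5 = 35/3
d6 = 7/3
d7 = 7/15
d8 = 7/12
d9 = 175/3
d10 = 38/5
d11 = 28/15
endpoint = (7/4, 904/15)

Apply edit: d2 := 9
  d4 = d1*2 - d2/3 - d3/4 = 241/60
  d5 = d3*5 = 35/3
  d6 = d5/5 = 7/3
  d7 = d3/5 = 7/15
  d8 = d3/4 = 7/12
  d9 = d5*5 = 175/3
  d10 = d1*2 = 38/5
  d11 = d7*4 = 28/15
Walk from origin (0, 0):
  seg 1: right by d6 = 7/3 → (7/3, 0)
  seg 2: left by d8 = 7/12 → (7/4, 0)
  seg 3: up by d7 = 7/15 → (7/4, 7/15)
  seg 4: up by d1 = 19/5 → (7/4, 64/15)
  seg 5: down by d6 = 7/3 → (7/4, 29/15)
  seg 6: up by d9 = 175/3 → (7/4, 904/15)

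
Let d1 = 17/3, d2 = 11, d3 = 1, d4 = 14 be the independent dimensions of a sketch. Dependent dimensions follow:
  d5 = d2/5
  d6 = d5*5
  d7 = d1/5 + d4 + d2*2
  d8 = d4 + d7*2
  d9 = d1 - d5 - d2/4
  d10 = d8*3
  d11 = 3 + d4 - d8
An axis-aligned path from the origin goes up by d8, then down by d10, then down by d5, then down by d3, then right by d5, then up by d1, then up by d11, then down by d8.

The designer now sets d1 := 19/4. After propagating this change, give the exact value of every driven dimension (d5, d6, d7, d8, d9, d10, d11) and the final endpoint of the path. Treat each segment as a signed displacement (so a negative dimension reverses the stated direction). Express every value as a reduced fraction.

d5 = 11/5
d6 = 11
d7 = 739/20
d8 = 879/10
d9 = -1/5
d10 = 2637/10
d11 = -709/10
endpoint = (11/5, -6661/20)

Apply edit: d1 := 19/4
  d5 = d2/5 = 11/5
  d6 = d5*5 = 11
  d7 = d1/5 + d4 + d2*2 = 739/20
  d8 = d4 + d7*2 = 879/10
  d9 = d1 - d5 - d2/4 = -1/5
  d10 = d8*3 = 2637/10
  d11 = 3 + d4 - d8 = -709/10
Walk from origin (0, 0):
  seg 1: up by d8 = 879/10 → (0, 879/10)
  seg 2: down by d10 = 2637/10 → (0, -879/5)
  seg 3: down by d5 = 11/5 → (0, -178)
  seg 4: down by d3 = 1 → (0, -179)
  seg 5: right by d5 = 11/5 → (11/5, -179)
  seg 6: up by d1 = 19/4 → (11/5, -697/4)
  seg 7: up by d11 = -709/10 → (11/5, -4903/20)
  seg 8: down by d8 = 879/10 → (11/5, -6661/20)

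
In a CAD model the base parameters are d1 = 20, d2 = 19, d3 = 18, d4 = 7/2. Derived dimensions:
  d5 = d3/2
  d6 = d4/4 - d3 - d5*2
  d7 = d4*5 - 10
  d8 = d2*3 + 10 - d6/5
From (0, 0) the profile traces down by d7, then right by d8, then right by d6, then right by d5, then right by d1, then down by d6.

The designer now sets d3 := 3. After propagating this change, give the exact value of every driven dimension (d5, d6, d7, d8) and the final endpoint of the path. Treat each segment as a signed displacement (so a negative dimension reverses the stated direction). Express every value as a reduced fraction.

d5 = 3/2
d6 = -41/8
d7 = 15/2
d8 = 2721/40
endpoint = (422/5, -19/8)

Apply edit: d3 := 3
  d5 = d3/2 = 3/2
  d6 = d4/4 - d3 - d5*2 = -41/8
  d7 = d4*5 - 10 = 15/2
  d8 = d2*3 + 10 - d6/5 = 2721/40
Walk from origin (0, 0):
  seg 1: down by d7 = 15/2 → (0, -15/2)
  seg 2: right by d8 = 2721/40 → (2721/40, -15/2)
  seg 3: right by d6 = -41/8 → (629/10, -15/2)
  seg 4: right by d5 = 3/2 → (322/5, -15/2)
  seg 5: right by d1 = 20 → (422/5, -15/2)
  seg 6: down by d6 = -41/8 → (422/5, -19/8)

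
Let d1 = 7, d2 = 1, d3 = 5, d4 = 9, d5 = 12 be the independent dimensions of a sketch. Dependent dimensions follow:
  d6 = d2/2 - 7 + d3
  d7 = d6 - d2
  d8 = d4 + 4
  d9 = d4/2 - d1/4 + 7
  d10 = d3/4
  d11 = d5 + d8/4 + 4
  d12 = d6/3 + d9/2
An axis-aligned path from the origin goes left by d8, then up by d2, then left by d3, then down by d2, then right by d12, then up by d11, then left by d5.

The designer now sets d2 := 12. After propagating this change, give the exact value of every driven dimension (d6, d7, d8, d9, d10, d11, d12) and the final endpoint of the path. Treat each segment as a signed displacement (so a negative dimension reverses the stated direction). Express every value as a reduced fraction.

d6 = 4
d7 = -8
d8 = 13
d9 = 39/4
d10 = 5/4
d11 = 77/4
d12 = 149/24
endpoint = (-571/24, 77/4)

Apply edit: d2 := 12
  d6 = d2/2 - 7 + d3 = 4
  d7 = d6 - d2 = -8
  d8 = d4 + 4 = 13
  d9 = d4/2 - d1/4 + 7 = 39/4
  d10 = d3/4 = 5/4
  d11 = d5 + d8/4 + 4 = 77/4
  d12 = d6/3 + d9/2 = 149/24
Walk from origin (0, 0):
  seg 1: left by d8 = 13 → (-13, 0)
  seg 2: up by d2 = 12 → (-13, 12)
  seg 3: left by d3 = 5 → (-18, 12)
  seg 4: down by d2 = 12 → (-18, 0)
  seg 5: right by d12 = 149/24 → (-283/24, 0)
  seg 6: up by d11 = 77/4 → (-283/24, 77/4)
  seg 7: left by d5 = 12 → (-571/24, 77/4)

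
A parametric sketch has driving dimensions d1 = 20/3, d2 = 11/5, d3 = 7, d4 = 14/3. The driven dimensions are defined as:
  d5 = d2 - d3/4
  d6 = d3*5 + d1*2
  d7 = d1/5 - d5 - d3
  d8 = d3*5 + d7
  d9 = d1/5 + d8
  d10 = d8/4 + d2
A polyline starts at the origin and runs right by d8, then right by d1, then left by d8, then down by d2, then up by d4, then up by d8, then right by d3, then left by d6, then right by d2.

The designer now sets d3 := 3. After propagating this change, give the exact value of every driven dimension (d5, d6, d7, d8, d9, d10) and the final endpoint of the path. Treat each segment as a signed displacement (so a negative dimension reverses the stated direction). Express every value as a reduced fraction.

Apply edit: d3 := 3
  d5 = d2 - d3/4 = 29/20
  d6 = d3*5 + d1*2 = 85/3
  d7 = d1/5 - d5 - d3 = -187/60
  d8 = d3*5 + d7 = 713/60
  d9 = d1/5 + d8 = 793/60
  d10 = d8/4 + d2 = 1241/240
Walk from origin (0, 0):
  seg 1: right by d8 = 713/60 → (713/60, 0)
  seg 2: right by d1 = 20/3 → (371/20, 0)
  seg 3: left by d8 = 713/60 → (20/3, 0)
  seg 4: down by d2 = 11/5 → (20/3, -11/5)
  seg 5: up by d4 = 14/3 → (20/3, 37/15)
  seg 6: up by d8 = 713/60 → (20/3, 287/20)
  seg 7: right by d3 = 3 → (29/3, 287/20)
  seg 8: left by d6 = 85/3 → (-56/3, 287/20)
  seg 9: right by d2 = 11/5 → (-247/15, 287/20)

d5 = 29/20
d6 = 85/3
d7 = -187/60
d8 = 713/60
d9 = 793/60
d10 = 1241/240
endpoint = (-247/15, 287/20)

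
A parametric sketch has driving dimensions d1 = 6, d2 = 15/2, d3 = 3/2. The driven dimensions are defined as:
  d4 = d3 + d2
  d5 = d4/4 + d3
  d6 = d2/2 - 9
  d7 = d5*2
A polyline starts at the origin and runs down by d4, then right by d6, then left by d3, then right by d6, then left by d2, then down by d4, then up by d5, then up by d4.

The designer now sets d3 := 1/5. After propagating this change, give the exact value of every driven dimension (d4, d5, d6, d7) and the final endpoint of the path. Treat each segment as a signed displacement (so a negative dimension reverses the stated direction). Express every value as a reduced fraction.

d4 = 77/10
d5 = 17/8
d6 = -21/4
d7 = 17/4
endpoint = (-91/5, -223/40)

Apply edit: d3 := 1/5
  d4 = d3 + d2 = 77/10
  d5 = d4/4 + d3 = 17/8
  d6 = d2/2 - 9 = -21/4
  d7 = d5*2 = 17/4
Walk from origin (0, 0):
  seg 1: down by d4 = 77/10 → (0, -77/10)
  seg 2: right by d6 = -21/4 → (-21/4, -77/10)
  seg 3: left by d3 = 1/5 → (-109/20, -77/10)
  seg 4: right by d6 = -21/4 → (-107/10, -77/10)
  seg 5: left by d2 = 15/2 → (-91/5, -77/10)
  seg 6: down by d4 = 77/10 → (-91/5, -77/5)
  seg 7: up by d5 = 17/8 → (-91/5, -531/40)
  seg 8: up by d4 = 77/10 → (-91/5, -223/40)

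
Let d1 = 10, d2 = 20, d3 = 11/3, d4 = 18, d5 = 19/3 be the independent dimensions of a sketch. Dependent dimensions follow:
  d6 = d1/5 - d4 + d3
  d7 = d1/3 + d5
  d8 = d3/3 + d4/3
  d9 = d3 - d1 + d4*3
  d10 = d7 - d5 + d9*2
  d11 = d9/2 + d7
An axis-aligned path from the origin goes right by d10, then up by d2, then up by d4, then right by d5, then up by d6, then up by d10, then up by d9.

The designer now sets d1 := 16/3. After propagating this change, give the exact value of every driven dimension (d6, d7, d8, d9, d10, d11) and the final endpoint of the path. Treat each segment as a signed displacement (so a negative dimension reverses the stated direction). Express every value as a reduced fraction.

Apply edit: d1 := 16/3
  d6 = d1/5 - d4 + d3 = -199/15
  d7 = d1/3 + d5 = 73/9
  d8 = d3/3 + d4/3 = 65/9
  d9 = d3 - d1 + d4*3 = 157/3
  d10 = d7 - d5 + d9*2 = 958/9
  d11 = d9/2 + d7 = 617/18
Walk from origin (0, 0):
  seg 1: right by d10 = 958/9 → (958/9, 0)
  seg 2: up by d2 = 20 → (958/9, 20)
  seg 3: up by d4 = 18 → (958/9, 38)
  seg 4: right by d5 = 19/3 → (1015/9, 38)
  seg 5: up by d6 = -199/15 → (1015/9, 371/15)
  seg 6: up by d10 = 958/9 → (1015/9, 5903/45)
  seg 7: up by d9 = 157/3 → (1015/9, 8258/45)

d6 = -199/15
d7 = 73/9
d8 = 65/9
d9 = 157/3
d10 = 958/9
d11 = 617/18
endpoint = (1015/9, 8258/45)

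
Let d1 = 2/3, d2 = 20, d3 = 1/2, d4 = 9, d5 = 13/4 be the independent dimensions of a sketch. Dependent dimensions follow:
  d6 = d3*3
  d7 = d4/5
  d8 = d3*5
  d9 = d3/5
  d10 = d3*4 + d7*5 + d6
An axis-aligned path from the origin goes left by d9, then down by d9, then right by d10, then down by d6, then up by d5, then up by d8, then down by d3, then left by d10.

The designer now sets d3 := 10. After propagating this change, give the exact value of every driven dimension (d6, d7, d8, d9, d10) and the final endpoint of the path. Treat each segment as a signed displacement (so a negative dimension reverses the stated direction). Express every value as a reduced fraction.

d6 = 30
d7 = 9/5
d8 = 50
d9 = 2
d10 = 79
endpoint = (-2, 45/4)

Apply edit: d3 := 10
  d6 = d3*3 = 30
  d7 = d4/5 = 9/5
  d8 = d3*5 = 50
  d9 = d3/5 = 2
  d10 = d3*4 + d7*5 + d6 = 79
Walk from origin (0, 0):
  seg 1: left by d9 = 2 → (-2, 0)
  seg 2: down by d9 = 2 → (-2, -2)
  seg 3: right by d10 = 79 → (77, -2)
  seg 4: down by d6 = 30 → (77, -32)
  seg 5: up by d5 = 13/4 → (77, -115/4)
  seg 6: up by d8 = 50 → (77, 85/4)
  seg 7: down by d3 = 10 → (77, 45/4)
  seg 8: left by d10 = 79 → (-2, 45/4)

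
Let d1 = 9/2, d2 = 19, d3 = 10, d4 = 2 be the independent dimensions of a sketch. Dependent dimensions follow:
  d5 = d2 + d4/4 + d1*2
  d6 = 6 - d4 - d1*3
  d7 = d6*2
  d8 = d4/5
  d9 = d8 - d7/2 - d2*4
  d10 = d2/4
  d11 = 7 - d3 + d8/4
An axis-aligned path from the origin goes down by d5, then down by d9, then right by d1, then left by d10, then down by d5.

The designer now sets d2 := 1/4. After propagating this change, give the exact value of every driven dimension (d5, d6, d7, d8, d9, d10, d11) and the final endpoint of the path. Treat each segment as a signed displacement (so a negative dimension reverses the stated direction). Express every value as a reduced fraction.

Apply edit: d2 := 1/4
  d5 = d2 + d4/4 + d1*2 = 39/4
  d6 = 6 - d4 - d1*3 = -19/2
  d7 = d6*2 = -19
  d8 = d4/5 = 2/5
  d9 = d8 - d7/2 - d2*4 = 89/10
  d10 = d2/4 = 1/16
  d11 = 7 - d3 + d8/4 = -29/10
Walk from origin (0, 0):
  seg 1: down by d5 = 39/4 → (0, -39/4)
  seg 2: down by d9 = 89/10 → (0, -373/20)
  seg 3: right by d1 = 9/2 → (9/2, -373/20)
  seg 4: left by d10 = 1/16 → (71/16, -373/20)
  seg 5: down by d5 = 39/4 → (71/16, -142/5)

d5 = 39/4
d6 = -19/2
d7 = -19
d8 = 2/5
d9 = 89/10
d10 = 1/16
d11 = -29/10
endpoint = (71/16, -142/5)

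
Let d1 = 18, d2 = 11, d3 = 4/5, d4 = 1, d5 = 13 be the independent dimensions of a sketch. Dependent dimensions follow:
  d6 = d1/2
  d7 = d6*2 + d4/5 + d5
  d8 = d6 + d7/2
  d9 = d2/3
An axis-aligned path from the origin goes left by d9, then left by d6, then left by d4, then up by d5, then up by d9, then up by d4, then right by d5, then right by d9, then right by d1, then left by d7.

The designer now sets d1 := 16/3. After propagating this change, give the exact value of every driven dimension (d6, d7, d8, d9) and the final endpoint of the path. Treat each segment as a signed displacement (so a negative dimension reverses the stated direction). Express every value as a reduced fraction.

Apply edit: d1 := 16/3
  d6 = d1/2 = 8/3
  d7 = d6*2 + d4/5 + d5 = 278/15
  d8 = d6 + d7/2 = 179/15
  d9 = d2/3 = 11/3
Walk from origin (0, 0):
  seg 1: left by d9 = 11/3 → (-11/3, 0)
  seg 2: left by d6 = 8/3 → (-19/3, 0)
  seg 3: left by d4 = 1 → (-22/3, 0)
  seg 4: up by d5 = 13 → (-22/3, 13)
  seg 5: up by d9 = 11/3 → (-22/3, 50/3)
  seg 6: up by d4 = 1 → (-22/3, 53/3)
  seg 7: right by d5 = 13 → (17/3, 53/3)
  seg 8: right by d9 = 11/3 → (28/3, 53/3)
  seg 9: right by d1 = 16/3 → (44/3, 53/3)
  seg 10: left by d7 = 278/15 → (-58/15, 53/3)

d6 = 8/3
d7 = 278/15
d8 = 179/15
d9 = 11/3
endpoint = (-58/15, 53/3)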